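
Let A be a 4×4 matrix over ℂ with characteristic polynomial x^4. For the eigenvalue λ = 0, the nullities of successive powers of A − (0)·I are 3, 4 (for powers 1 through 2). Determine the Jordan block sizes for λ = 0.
Block sizes for λ = 0: [2, 1, 1]

From the dimensions of kernels of powers, the number of Jordan blocks of size at least j is d_j − d_{j−1} where d_j = dim ker(N^j) (with d_0 = 0). Computing the differences gives [3, 1].
The number of blocks of size exactly k is (#blocks of size ≥ k) − (#blocks of size ≥ k + 1), so the partition is: 2 block(s) of size 1, 1 block(s) of size 2.
In nonincreasing order the block sizes are [2, 1, 1].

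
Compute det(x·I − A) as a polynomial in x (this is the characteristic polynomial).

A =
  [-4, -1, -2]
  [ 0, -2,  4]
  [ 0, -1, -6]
x^3 + 12*x^2 + 48*x + 64

Expanding det(x·I − A) (e.g. by cofactor expansion or by noting that A is similar to its Jordan form J, which has the same characteristic polynomial as A) gives
  χ_A(x) = x^3 + 12*x^2 + 48*x + 64
which factors as (x + 4)^3. The eigenvalues (with algebraic multiplicities) are λ = -4 with multiplicity 3.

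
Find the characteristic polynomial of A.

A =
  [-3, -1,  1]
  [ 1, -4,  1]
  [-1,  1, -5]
x^3 + 12*x^2 + 48*x + 64

Expanding det(x·I − A) (e.g. by cofactor expansion or by noting that A is similar to its Jordan form J, which has the same characteristic polynomial as A) gives
  χ_A(x) = x^3 + 12*x^2 + 48*x + 64
which factors as (x + 4)^3. The eigenvalues (with algebraic multiplicities) are λ = -4 with multiplicity 3.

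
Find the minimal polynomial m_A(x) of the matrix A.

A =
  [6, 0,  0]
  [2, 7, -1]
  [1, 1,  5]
x^3 - 18*x^2 + 108*x - 216

The characteristic polynomial is χ_A(x) = (x - 6)^3, so the eigenvalues are known. The minimal polynomial is
  m_A(x) = Π_λ (x − λ)^{k_λ}
where k_λ is the size of the *largest* Jordan block for λ (equivalently, the smallest k with (A − λI)^k v = 0 for every generalised eigenvector v of λ).

  λ = 6: largest Jordan block has size 3, contributing (x − 6)^3

So m_A(x) = (x - 6)^3 = x^3 - 18*x^2 + 108*x - 216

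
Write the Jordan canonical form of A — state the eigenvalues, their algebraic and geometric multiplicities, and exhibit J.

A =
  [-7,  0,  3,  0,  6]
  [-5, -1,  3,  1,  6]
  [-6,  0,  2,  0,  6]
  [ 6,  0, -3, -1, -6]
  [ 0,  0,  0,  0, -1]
J_1(-4) ⊕ J_2(-1) ⊕ J_1(-1) ⊕ J_1(-1)

The characteristic polynomial is
  det(x·I − A) = x^5 + 8*x^4 + 22*x^3 + 28*x^2 + 17*x + 4 = (x + 1)^4*(x + 4)

Eigenvalues and multiplicities (the geometric multiplicity of λ is n − rank(A − λI), which equals the number of Jordan blocks for λ):
  λ = -4: algebraic multiplicity = 1, geometric multiplicity = 1
  λ = -1: algebraic multiplicity = 4, geometric multiplicity = 3

Determining the block sizes for each eigenvalue:
  λ = -4: one block (gm = 1), so the single block has size am = 1 → block sizes [1]
  λ = -1: 3 blocks summing to 4 forces exactly one block of size 2 and the rest size 1 → block sizes [2, 1, 1]

Assembling the blocks gives a Jordan form
J =
  [-4,  0,  0,  0,  0]
  [ 0, -1,  1,  0,  0]
  [ 0,  0, -1,  0,  0]
  [ 0,  0,  0, -1,  0]
  [ 0,  0,  0,  0, -1]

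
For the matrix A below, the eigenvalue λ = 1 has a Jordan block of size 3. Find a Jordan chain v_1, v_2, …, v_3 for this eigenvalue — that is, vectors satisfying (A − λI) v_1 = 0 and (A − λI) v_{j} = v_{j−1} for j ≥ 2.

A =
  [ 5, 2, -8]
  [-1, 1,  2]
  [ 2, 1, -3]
A Jordan chain for λ = 1 of length 3:
v_1 = (-2, 0, -1)ᵀ
v_2 = (4, -1, 2)ᵀ
v_3 = (1, 0, 0)ᵀ

Let N = A − (1)·I. We want v_3 with N^3 v_3 = 0 but N^2 v_3 ≠ 0; then v_{j-1} := N · v_j for j = 3, …, 2.

Pick v_3 = (1, 0, 0)ᵀ.
Then v_2 = N · v_3 = (4, -1, 2)ᵀ.
Then v_1 = N · v_2 = (-2, 0, -1)ᵀ.

Sanity check: (A − (1)·I) v_1 = (0, 0, 0)ᵀ = 0. ✓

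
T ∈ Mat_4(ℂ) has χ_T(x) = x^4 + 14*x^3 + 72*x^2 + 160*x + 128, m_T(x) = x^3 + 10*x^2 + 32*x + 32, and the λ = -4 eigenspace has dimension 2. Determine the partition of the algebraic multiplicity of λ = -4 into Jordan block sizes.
Block sizes for λ = -4: [2, 1]

Step 1 — from the characteristic polynomial, algebraic multiplicity of λ = -4 is 3. From dim ker(T − (-4)·I) = 2, there are exactly 2 Jordan blocks for λ = -4.
Step 2 — from the minimal polynomial, the factor (x + 4)^2 tells us the largest block for λ = -4 has size 2.
Step 3 — with total size 3, 2 blocks, and largest block 2, the block sizes (in nonincreasing order) are [2, 1].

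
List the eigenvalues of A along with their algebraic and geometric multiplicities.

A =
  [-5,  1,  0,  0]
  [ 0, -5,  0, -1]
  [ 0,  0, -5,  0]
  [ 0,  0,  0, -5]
λ = -5: alg = 4, geom = 2

Step 1 — factor the characteristic polynomial to read off the algebraic multiplicities:
  χ_A(x) = (x + 5)^4

Step 2 — compute geometric multiplicities via the rank-nullity identity g(λ) = n − rank(A − λI):
  rank(A − (-5)·I) = 2, so dim ker(A − (-5)·I) = n − 2 = 2

Summary:
  λ = -5: algebraic multiplicity = 4, geometric multiplicity = 2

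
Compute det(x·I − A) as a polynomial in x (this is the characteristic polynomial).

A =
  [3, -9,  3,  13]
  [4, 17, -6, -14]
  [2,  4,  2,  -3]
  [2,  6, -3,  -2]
x^4 - 20*x^3 + 150*x^2 - 500*x + 625

Expanding det(x·I − A) (e.g. by cofactor expansion or by noting that A is similar to its Jordan form J, which has the same characteristic polynomial as A) gives
  χ_A(x) = x^4 - 20*x^3 + 150*x^2 - 500*x + 625
which factors as (x - 5)^4. The eigenvalues (with algebraic multiplicities) are λ = 5 with multiplicity 4.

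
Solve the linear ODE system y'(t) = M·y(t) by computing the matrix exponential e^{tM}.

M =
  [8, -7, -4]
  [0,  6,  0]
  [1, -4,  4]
e^{tM} =
  [2*t*exp(6*t) + exp(6*t), t^2*exp(6*t) - 7*t*exp(6*t), -4*t*exp(6*t)]
  [0, exp(6*t), 0]
  [t*exp(6*t), t^2*exp(6*t)/2 - 4*t*exp(6*t), -2*t*exp(6*t) + exp(6*t)]

Strategy: write M = P · J · P⁻¹ where J is a Jordan canonical form, so e^{tM} = P · e^{tJ} · P⁻¹, and e^{tJ} can be computed block-by-block.

M has Jordan form
J =
  [6, 1, 0]
  [0, 6, 1]
  [0, 0, 6]
(up to reordering of blocks).

Per-block formulas:
  For a 3×3 Jordan block J_3(6): exp(t · J_3(6)) = e^(6t)·(I + t·N + (t^2/2)·N^2), where N is the 3×3 nilpotent shift.

After assembling e^{tJ} and conjugating by P, we get:

e^{tM} =
  [2*t*exp(6*t) + exp(6*t), t^2*exp(6*t) - 7*t*exp(6*t), -4*t*exp(6*t)]
  [0, exp(6*t), 0]
  [t*exp(6*t), t^2*exp(6*t)/2 - 4*t*exp(6*t), -2*t*exp(6*t) + exp(6*t)]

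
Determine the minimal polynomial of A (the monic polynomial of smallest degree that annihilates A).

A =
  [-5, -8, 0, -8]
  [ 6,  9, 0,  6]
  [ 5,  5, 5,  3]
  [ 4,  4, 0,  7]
x^3 - 13*x^2 + 55*x - 75

The characteristic polynomial is χ_A(x) = (x - 5)^2*(x - 3)^2, so the eigenvalues are known. The minimal polynomial is
  m_A(x) = Π_λ (x − λ)^{k_λ}
where k_λ is the size of the *largest* Jordan block for λ (equivalently, the smallest k with (A − λI)^k v = 0 for every generalised eigenvector v of λ).

  λ = 3: largest Jordan block has size 1, contributing (x − 3)
  λ = 5: largest Jordan block has size 2, contributing (x − 5)^2

So m_A(x) = (x - 5)^2*(x - 3) = x^3 - 13*x^2 + 55*x - 75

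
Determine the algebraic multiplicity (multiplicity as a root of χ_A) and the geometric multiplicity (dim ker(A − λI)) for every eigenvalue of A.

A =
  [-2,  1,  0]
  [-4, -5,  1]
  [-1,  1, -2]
λ = -3: alg = 3, geom = 1

Step 1 — factor the characteristic polynomial to read off the algebraic multiplicities:
  χ_A(x) = (x + 3)^3

Step 2 — compute geometric multiplicities via the rank-nullity identity g(λ) = n − rank(A − λI):
  rank(A − (-3)·I) = 2, so dim ker(A − (-3)·I) = n − 2 = 1

Summary:
  λ = -3: algebraic multiplicity = 3, geometric multiplicity = 1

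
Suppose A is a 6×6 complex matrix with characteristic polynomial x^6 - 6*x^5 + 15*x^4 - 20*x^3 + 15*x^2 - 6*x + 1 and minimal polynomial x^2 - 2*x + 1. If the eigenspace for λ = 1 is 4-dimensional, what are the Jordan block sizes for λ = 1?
Block sizes for λ = 1: [2, 2, 1, 1]

Step 1 — from the characteristic polynomial, algebraic multiplicity of λ = 1 is 6. From dim ker(A − (1)·I) = 4, there are exactly 4 Jordan blocks for λ = 1.
Step 2 — from the minimal polynomial, the factor (x − 1)^2 tells us the largest block for λ = 1 has size 2.
Step 3 — with total size 6, 4 blocks, and largest block 2, the block sizes (in nonincreasing order) are [2, 2, 1, 1].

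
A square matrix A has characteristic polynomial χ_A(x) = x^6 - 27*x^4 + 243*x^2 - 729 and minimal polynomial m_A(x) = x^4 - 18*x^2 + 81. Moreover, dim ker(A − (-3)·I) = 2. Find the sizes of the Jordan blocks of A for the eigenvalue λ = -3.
Block sizes for λ = -3: [2, 1]

Step 1 — from the characteristic polynomial, algebraic multiplicity of λ = -3 is 3. From dim ker(A − (-3)·I) = 2, there are exactly 2 Jordan blocks for λ = -3.
Step 2 — from the minimal polynomial, the factor (x + 3)^2 tells us the largest block for λ = -3 has size 2.
Step 3 — with total size 3, 2 blocks, and largest block 2, the block sizes (in nonincreasing order) are [2, 1].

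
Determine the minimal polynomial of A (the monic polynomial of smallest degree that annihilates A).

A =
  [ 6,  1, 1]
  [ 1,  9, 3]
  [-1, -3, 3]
x^3 - 18*x^2 + 108*x - 216

The characteristic polynomial is χ_A(x) = (x - 6)^3, so the eigenvalues are known. The minimal polynomial is
  m_A(x) = Π_λ (x − λ)^{k_λ}
where k_λ is the size of the *largest* Jordan block for λ (equivalently, the smallest k with (A − λI)^k v = 0 for every generalised eigenvector v of λ).

  λ = 6: largest Jordan block has size 3, contributing (x − 6)^3

So m_A(x) = (x - 6)^3 = x^3 - 18*x^2 + 108*x - 216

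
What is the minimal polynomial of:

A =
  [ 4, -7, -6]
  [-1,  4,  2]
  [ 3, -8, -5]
x^3 - 3*x^2 + 3*x - 1

The characteristic polynomial is χ_A(x) = (x - 1)^3, so the eigenvalues are known. The minimal polynomial is
  m_A(x) = Π_λ (x − λ)^{k_λ}
where k_λ is the size of the *largest* Jordan block for λ (equivalently, the smallest k with (A − λI)^k v = 0 for every generalised eigenvector v of λ).

  λ = 1: largest Jordan block has size 3, contributing (x − 1)^3

So m_A(x) = (x - 1)^3 = x^3 - 3*x^2 + 3*x - 1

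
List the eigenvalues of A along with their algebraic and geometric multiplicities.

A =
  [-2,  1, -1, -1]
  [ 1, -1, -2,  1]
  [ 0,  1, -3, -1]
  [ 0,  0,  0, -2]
λ = -2: alg = 4, geom = 2

Step 1 — factor the characteristic polynomial to read off the algebraic multiplicities:
  χ_A(x) = (x + 2)^4

Step 2 — compute geometric multiplicities via the rank-nullity identity g(λ) = n − rank(A − λI):
  rank(A − (-2)·I) = 2, so dim ker(A − (-2)·I) = n − 2 = 2

Summary:
  λ = -2: algebraic multiplicity = 4, geometric multiplicity = 2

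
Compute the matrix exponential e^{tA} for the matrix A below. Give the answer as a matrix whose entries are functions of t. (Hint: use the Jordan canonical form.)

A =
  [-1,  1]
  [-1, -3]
e^{tA} =
  [t*exp(-2*t) + exp(-2*t), t*exp(-2*t)]
  [-t*exp(-2*t), -t*exp(-2*t) + exp(-2*t)]

Strategy: write A = P · J · P⁻¹ where J is a Jordan canonical form, so e^{tA} = P · e^{tJ} · P⁻¹, and e^{tJ} can be computed block-by-block.

A has Jordan form
J =
  [-2,  1]
  [ 0, -2]
(up to reordering of blocks).

Per-block formulas:
  For a 2×2 Jordan block J_2(-2): exp(t · J_2(-2)) = e^(-2t)·(I + t·N), where N is the 2×2 nilpotent shift.

After assembling e^{tJ} and conjugating by P, we get:

e^{tA} =
  [t*exp(-2*t) + exp(-2*t), t*exp(-2*t)]
  [-t*exp(-2*t), -t*exp(-2*t) + exp(-2*t)]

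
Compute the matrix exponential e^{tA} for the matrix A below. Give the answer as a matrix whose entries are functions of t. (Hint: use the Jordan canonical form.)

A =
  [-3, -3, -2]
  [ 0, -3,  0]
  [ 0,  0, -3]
e^{tA} =
  [exp(-3*t), -3*t*exp(-3*t), -2*t*exp(-3*t)]
  [0, exp(-3*t), 0]
  [0, 0, exp(-3*t)]

Strategy: write A = P · J · P⁻¹ where J is a Jordan canonical form, so e^{tA} = P · e^{tJ} · P⁻¹, and e^{tJ} can be computed block-by-block.

A has Jordan form
J =
  [-3,  1,  0]
  [ 0, -3,  0]
  [ 0,  0, -3]
(up to reordering of blocks).

Per-block formulas:
  For a 1×1 block at λ = -3: exp(t · [-3]) = [e^(-3t)].
  For a 2×2 Jordan block J_2(-3): exp(t · J_2(-3)) = e^(-3t)·(I + t·N), where N is the 2×2 nilpotent shift.

After assembling e^{tJ} and conjugating by P, we get:

e^{tA} =
  [exp(-3*t), -3*t*exp(-3*t), -2*t*exp(-3*t)]
  [0, exp(-3*t), 0]
  [0, 0, exp(-3*t)]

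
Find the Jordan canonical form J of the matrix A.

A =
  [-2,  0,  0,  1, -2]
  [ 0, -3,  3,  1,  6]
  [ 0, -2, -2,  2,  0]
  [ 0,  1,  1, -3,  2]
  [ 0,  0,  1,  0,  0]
J_3(-2) ⊕ J_2(-2)

The characteristic polynomial is
  det(x·I − A) = x^5 + 10*x^4 + 40*x^3 + 80*x^2 + 80*x + 32 = (x + 2)^5

Eigenvalues and multiplicities (the geometric multiplicity of λ is n − rank(A − λI), which equals the number of Jordan blocks for λ):
  λ = -2: algebraic multiplicity = 5, geometric multiplicity = 2

Determining the block sizes for each eigenvalue:
  λ = -2: with am = 5 and gm = 2, the partition is not yet determined (e.g. several partitions of 5 into 2 parts exist). Let N = A − (-2)·I. Computing rank(N^1) = 3, rank(N^2) = 1, rank(N^3) = 0; the number of blocks of size ≥ j is rank(N^{j−1}) − rank(N^j), giving [2, 2, 1]. So we have 1 block(s) of size 3, 1 block(s) of size 2 → block sizes [3, 2]

Assembling the blocks gives a Jordan form
J =
  [-2,  1,  0,  0,  0]
  [ 0, -2,  1,  0,  0]
  [ 0,  0, -2,  0,  0]
  [ 0,  0,  0, -2,  1]
  [ 0,  0,  0,  0, -2]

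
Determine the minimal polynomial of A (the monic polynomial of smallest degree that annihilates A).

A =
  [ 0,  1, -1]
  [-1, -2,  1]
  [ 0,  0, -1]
x^2 + 2*x + 1

The characteristic polynomial is χ_A(x) = (x + 1)^3, so the eigenvalues are known. The minimal polynomial is
  m_A(x) = Π_λ (x − λ)^{k_λ}
where k_λ is the size of the *largest* Jordan block for λ (equivalently, the smallest k with (A − λI)^k v = 0 for every generalised eigenvector v of λ).

  λ = -1: largest Jordan block has size 2, contributing (x + 1)^2

So m_A(x) = (x + 1)^2 = x^2 + 2*x + 1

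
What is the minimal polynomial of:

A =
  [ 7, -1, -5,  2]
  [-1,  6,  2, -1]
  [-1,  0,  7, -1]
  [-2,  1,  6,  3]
x^4 - 23*x^3 + 198*x^2 - 756*x + 1080

The characteristic polynomial is χ_A(x) = (x - 6)^3*(x - 5), so the eigenvalues are known. The minimal polynomial is
  m_A(x) = Π_λ (x − λ)^{k_λ}
where k_λ is the size of the *largest* Jordan block for λ (equivalently, the smallest k with (A − λI)^k v = 0 for every generalised eigenvector v of λ).

  λ = 5: largest Jordan block has size 1, contributing (x − 5)
  λ = 6: largest Jordan block has size 3, contributing (x − 6)^3

So m_A(x) = (x - 6)^3*(x - 5) = x^4 - 23*x^3 + 198*x^2 - 756*x + 1080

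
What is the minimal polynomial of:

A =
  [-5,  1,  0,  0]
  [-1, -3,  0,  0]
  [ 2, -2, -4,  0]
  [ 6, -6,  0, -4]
x^2 + 8*x + 16

The characteristic polynomial is χ_A(x) = (x + 4)^4, so the eigenvalues are known. The minimal polynomial is
  m_A(x) = Π_λ (x − λ)^{k_λ}
where k_λ is the size of the *largest* Jordan block for λ (equivalently, the smallest k with (A − λI)^k v = 0 for every generalised eigenvector v of λ).

  λ = -4: largest Jordan block has size 2, contributing (x + 4)^2

So m_A(x) = (x + 4)^2 = x^2 + 8*x + 16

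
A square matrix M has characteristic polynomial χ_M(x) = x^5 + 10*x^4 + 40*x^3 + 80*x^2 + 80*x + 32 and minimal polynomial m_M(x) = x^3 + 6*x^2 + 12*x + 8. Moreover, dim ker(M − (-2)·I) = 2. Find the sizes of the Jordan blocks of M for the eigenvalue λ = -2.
Block sizes for λ = -2: [3, 2]

Step 1 — from the characteristic polynomial, algebraic multiplicity of λ = -2 is 5. From dim ker(M − (-2)·I) = 2, there are exactly 2 Jordan blocks for λ = -2.
Step 2 — from the minimal polynomial, the factor (x + 2)^3 tells us the largest block for λ = -2 has size 3.
Step 3 — with total size 5, 2 blocks, and largest block 3, the block sizes (in nonincreasing order) are [3, 2].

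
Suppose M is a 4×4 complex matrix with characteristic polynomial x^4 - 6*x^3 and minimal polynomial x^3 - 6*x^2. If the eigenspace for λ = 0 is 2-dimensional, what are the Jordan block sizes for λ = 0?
Block sizes for λ = 0: [2, 1]

Step 1 — from the characteristic polynomial, algebraic multiplicity of λ = 0 is 3. From dim ker(M − (0)·I) = 2, there are exactly 2 Jordan blocks for λ = 0.
Step 2 — from the minimal polynomial, the factor (x − 0)^2 tells us the largest block for λ = 0 has size 2.
Step 3 — with total size 3, 2 blocks, and largest block 2, the block sizes (in nonincreasing order) are [2, 1].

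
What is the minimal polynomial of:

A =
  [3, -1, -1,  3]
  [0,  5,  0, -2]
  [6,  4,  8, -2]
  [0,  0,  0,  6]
x^3 - 16*x^2 + 85*x - 150

The characteristic polynomial is χ_A(x) = (x - 6)^2*(x - 5)^2, so the eigenvalues are known. The minimal polynomial is
  m_A(x) = Π_λ (x − λ)^{k_λ}
where k_λ is the size of the *largest* Jordan block for λ (equivalently, the smallest k with (A − λI)^k v = 0 for every generalised eigenvector v of λ).

  λ = 5: largest Jordan block has size 2, contributing (x − 5)^2
  λ = 6: largest Jordan block has size 1, contributing (x − 6)

So m_A(x) = (x - 6)*(x - 5)^2 = x^3 - 16*x^2 + 85*x - 150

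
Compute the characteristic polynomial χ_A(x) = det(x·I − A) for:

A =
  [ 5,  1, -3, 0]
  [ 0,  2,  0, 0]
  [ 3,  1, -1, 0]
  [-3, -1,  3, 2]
x^4 - 8*x^3 + 24*x^2 - 32*x + 16

Expanding det(x·I − A) (e.g. by cofactor expansion or by noting that A is similar to its Jordan form J, which has the same characteristic polynomial as A) gives
  χ_A(x) = x^4 - 8*x^3 + 24*x^2 - 32*x + 16
which factors as (x - 2)^4. The eigenvalues (with algebraic multiplicities) are λ = 2 with multiplicity 4.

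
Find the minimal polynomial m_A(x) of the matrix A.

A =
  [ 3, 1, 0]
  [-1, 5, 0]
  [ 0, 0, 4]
x^2 - 8*x + 16

The characteristic polynomial is χ_A(x) = (x - 4)^3, so the eigenvalues are known. The minimal polynomial is
  m_A(x) = Π_λ (x − λ)^{k_λ}
where k_λ is the size of the *largest* Jordan block for λ (equivalently, the smallest k with (A − λI)^k v = 0 for every generalised eigenvector v of λ).

  λ = 4: largest Jordan block has size 2, contributing (x − 4)^2

So m_A(x) = (x - 4)^2 = x^2 - 8*x + 16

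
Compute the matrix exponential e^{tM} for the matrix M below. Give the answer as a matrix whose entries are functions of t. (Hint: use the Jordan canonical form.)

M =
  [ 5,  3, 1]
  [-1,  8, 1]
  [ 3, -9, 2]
e^{tM} =
  [exp(5*t), 3*t*exp(5*t), t*exp(5*t)]
  [-t*exp(5*t), -3*t^2*exp(5*t)/2 + 3*t*exp(5*t) + exp(5*t), -t^2*exp(5*t)/2 + t*exp(5*t)]
  [3*t*exp(5*t), 9*t^2*exp(5*t)/2 - 9*t*exp(5*t), 3*t^2*exp(5*t)/2 - 3*t*exp(5*t) + exp(5*t)]

Strategy: write M = P · J · P⁻¹ where J is a Jordan canonical form, so e^{tM} = P · e^{tJ} · P⁻¹, and e^{tJ} can be computed block-by-block.

M has Jordan form
J =
  [5, 1, 0]
  [0, 5, 1]
  [0, 0, 5]
(up to reordering of blocks).

Per-block formulas:
  For a 3×3 Jordan block J_3(5): exp(t · J_3(5)) = e^(5t)·(I + t·N + (t^2/2)·N^2), where N is the 3×3 nilpotent shift.

After assembling e^{tJ} and conjugating by P, we get:

e^{tM} =
  [exp(5*t), 3*t*exp(5*t), t*exp(5*t)]
  [-t*exp(5*t), -3*t^2*exp(5*t)/2 + 3*t*exp(5*t) + exp(5*t), -t^2*exp(5*t)/2 + t*exp(5*t)]
  [3*t*exp(5*t), 9*t^2*exp(5*t)/2 - 9*t*exp(5*t), 3*t^2*exp(5*t)/2 - 3*t*exp(5*t) + exp(5*t)]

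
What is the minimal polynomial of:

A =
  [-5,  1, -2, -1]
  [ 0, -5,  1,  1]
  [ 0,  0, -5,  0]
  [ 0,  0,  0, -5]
x^3 + 15*x^2 + 75*x + 125

The characteristic polynomial is χ_A(x) = (x + 5)^4, so the eigenvalues are known. The minimal polynomial is
  m_A(x) = Π_λ (x − λ)^{k_λ}
where k_λ is the size of the *largest* Jordan block for λ (equivalently, the smallest k with (A − λI)^k v = 0 for every generalised eigenvector v of λ).

  λ = -5: largest Jordan block has size 3, contributing (x + 5)^3

So m_A(x) = (x + 5)^3 = x^3 + 15*x^2 + 75*x + 125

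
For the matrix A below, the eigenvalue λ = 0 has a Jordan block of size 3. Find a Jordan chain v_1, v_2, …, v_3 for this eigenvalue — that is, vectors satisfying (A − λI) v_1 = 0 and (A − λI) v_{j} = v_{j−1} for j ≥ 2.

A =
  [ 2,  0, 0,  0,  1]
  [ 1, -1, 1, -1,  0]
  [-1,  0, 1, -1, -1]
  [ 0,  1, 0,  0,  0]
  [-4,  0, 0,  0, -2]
A Jordan chain for λ = 0 of length 3:
v_1 = (0, 0, 1, 1, 0)ᵀ
v_2 = (2, 1, -1, 0, -4)ᵀ
v_3 = (1, 0, 0, 0, 0)ᵀ

Let N = A − (0)·I. We want v_3 with N^3 v_3 = 0 but N^2 v_3 ≠ 0; then v_{j-1} := N · v_j for j = 3, …, 2.

Pick v_3 = (1, 0, 0, 0, 0)ᵀ.
Then v_2 = N · v_3 = (2, 1, -1, 0, -4)ᵀ.
Then v_1 = N · v_2 = (0, 0, 1, 1, 0)ᵀ.

Sanity check: (A − (0)·I) v_1 = (0, 0, 0, 0, 0)ᵀ = 0. ✓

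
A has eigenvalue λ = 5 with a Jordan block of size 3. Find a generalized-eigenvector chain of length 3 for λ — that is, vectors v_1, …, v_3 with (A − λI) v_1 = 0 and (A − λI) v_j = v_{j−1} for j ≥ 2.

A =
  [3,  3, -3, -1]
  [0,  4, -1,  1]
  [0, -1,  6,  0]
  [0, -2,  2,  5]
A Jordan chain for λ = 5 of length 3:
v_1 = (-2, 2, 2, 4)ᵀ
v_2 = (-3, -1, 1, 2)ᵀ
v_3 = (0, 0, 1, 0)ᵀ

Let N = A − (5)·I. We want v_3 with N^3 v_3 = 0 but N^2 v_3 ≠ 0; then v_{j-1} := N · v_j for j = 3, …, 2.

Pick v_3 = (0, 0, 1, 0)ᵀ.
Then v_2 = N · v_3 = (-3, -1, 1, 2)ᵀ.
Then v_1 = N · v_2 = (-2, 2, 2, 4)ᵀ.

Sanity check: (A − (5)·I) v_1 = (0, 0, 0, 0)ᵀ = 0. ✓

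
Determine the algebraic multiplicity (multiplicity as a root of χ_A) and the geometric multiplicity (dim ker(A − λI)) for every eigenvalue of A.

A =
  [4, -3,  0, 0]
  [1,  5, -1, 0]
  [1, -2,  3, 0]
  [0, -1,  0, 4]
λ = 4: alg = 4, geom = 2

Step 1 — factor the characteristic polynomial to read off the algebraic multiplicities:
  χ_A(x) = (x - 4)^4

Step 2 — compute geometric multiplicities via the rank-nullity identity g(λ) = n − rank(A − λI):
  rank(A − (4)·I) = 2, so dim ker(A − (4)·I) = n − 2 = 2

Summary:
  λ = 4: algebraic multiplicity = 4, geometric multiplicity = 2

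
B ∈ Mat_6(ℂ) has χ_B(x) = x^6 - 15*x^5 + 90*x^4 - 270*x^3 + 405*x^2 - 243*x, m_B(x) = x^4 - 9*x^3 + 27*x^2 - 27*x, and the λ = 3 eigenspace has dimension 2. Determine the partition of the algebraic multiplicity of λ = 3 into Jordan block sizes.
Block sizes for λ = 3: [3, 2]

Step 1 — from the characteristic polynomial, algebraic multiplicity of λ = 3 is 5. From dim ker(B − (3)·I) = 2, there are exactly 2 Jordan blocks for λ = 3.
Step 2 — from the minimal polynomial, the factor (x − 3)^3 tells us the largest block for λ = 3 has size 3.
Step 3 — with total size 5, 2 blocks, and largest block 3, the block sizes (in nonincreasing order) are [3, 2].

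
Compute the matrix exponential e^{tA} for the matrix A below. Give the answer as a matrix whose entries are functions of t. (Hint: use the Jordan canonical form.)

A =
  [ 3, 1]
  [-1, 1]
e^{tA} =
  [t*exp(2*t) + exp(2*t), t*exp(2*t)]
  [-t*exp(2*t), -t*exp(2*t) + exp(2*t)]

Strategy: write A = P · J · P⁻¹ where J is a Jordan canonical form, so e^{tA} = P · e^{tJ} · P⁻¹, and e^{tJ} can be computed block-by-block.

A has Jordan form
J =
  [2, 1]
  [0, 2]
(up to reordering of blocks).

Per-block formulas:
  For a 2×2 Jordan block J_2(2): exp(t · J_2(2)) = e^(2t)·(I + t·N), where N is the 2×2 nilpotent shift.

After assembling e^{tJ} and conjugating by P, we get:

e^{tA} =
  [t*exp(2*t) + exp(2*t), t*exp(2*t)]
  [-t*exp(2*t), -t*exp(2*t) + exp(2*t)]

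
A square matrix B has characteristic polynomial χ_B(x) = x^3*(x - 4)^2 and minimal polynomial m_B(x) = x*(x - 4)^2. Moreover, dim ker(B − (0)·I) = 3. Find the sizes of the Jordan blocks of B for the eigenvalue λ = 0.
Block sizes for λ = 0: [1, 1, 1]

Step 1 — from the characteristic polynomial, algebraic multiplicity of λ = 0 is 3. From dim ker(B − (0)·I) = 3, there are exactly 3 Jordan blocks for λ = 0.
Step 2 — from the minimal polynomial, the factor (x − 0) tells us the largest block for λ = 0 has size 1.
Step 3 — with total size 3, 3 blocks, and largest block 1, the block sizes (in nonincreasing order) are [1, 1, 1].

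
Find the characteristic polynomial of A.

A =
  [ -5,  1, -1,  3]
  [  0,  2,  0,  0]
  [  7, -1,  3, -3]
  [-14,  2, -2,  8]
x^4 - 8*x^3 + 24*x^2 - 32*x + 16

Expanding det(x·I − A) (e.g. by cofactor expansion or by noting that A is similar to its Jordan form J, which has the same characteristic polynomial as A) gives
  χ_A(x) = x^4 - 8*x^3 + 24*x^2 - 32*x + 16
which factors as (x - 2)^4. The eigenvalues (with algebraic multiplicities) are λ = 2 with multiplicity 4.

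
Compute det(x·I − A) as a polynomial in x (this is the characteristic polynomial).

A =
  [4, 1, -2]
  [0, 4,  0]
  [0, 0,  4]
x^3 - 12*x^2 + 48*x - 64

Expanding det(x·I − A) (e.g. by cofactor expansion or by noting that A is similar to its Jordan form J, which has the same characteristic polynomial as A) gives
  χ_A(x) = x^3 - 12*x^2 + 48*x - 64
which factors as (x - 4)^3. The eigenvalues (with algebraic multiplicities) are λ = 4 with multiplicity 3.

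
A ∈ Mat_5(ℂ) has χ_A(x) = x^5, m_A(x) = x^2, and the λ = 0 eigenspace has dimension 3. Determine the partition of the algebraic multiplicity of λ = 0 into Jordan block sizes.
Block sizes for λ = 0: [2, 2, 1]

Step 1 — from the characteristic polynomial, algebraic multiplicity of λ = 0 is 5. From dim ker(A − (0)·I) = 3, there are exactly 3 Jordan blocks for λ = 0.
Step 2 — from the minimal polynomial, the factor (x − 0)^2 tells us the largest block for λ = 0 has size 2.
Step 3 — with total size 5, 3 blocks, and largest block 2, the block sizes (in nonincreasing order) are [2, 2, 1].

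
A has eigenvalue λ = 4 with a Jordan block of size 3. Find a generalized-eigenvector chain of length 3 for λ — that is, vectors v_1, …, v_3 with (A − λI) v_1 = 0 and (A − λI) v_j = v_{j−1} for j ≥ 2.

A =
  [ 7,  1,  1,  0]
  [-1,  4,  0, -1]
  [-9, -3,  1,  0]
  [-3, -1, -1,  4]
A Jordan chain for λ = 4 of length 3:
v_1 = (-1, 0, 3, 1)ᵀ
v_2 = (3, -1, -9, -3)ᵀ
v_3 = (1, 0, 0, 0)ᵀ

Let N = A − (4)·I. We want v_3 with N^3 v_3 = 0 but N^2 v_3 ≠ 0; then v_{j-1} := N · v_j for j = 3, …, 2.

Pick v_3 = (1, 0, 0, 0)ᵀ.
Then v_2 = N · v_3 = (3, -1, -9, -3)ᵀ.
Then v_1 = N · v_2 = (-1, 0, 3, 1)ᵀ.

Sanity check: (A − (4)·I) v_1 = (0, 0, 0, 0)ᵀ = 0. ✓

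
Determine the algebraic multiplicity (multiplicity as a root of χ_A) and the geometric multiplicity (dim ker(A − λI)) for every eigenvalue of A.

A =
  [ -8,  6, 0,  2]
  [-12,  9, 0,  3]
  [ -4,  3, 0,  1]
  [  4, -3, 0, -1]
λ = 0: alg = 4, geom = 3

Step 1 — factor the characteristic polynomial to read off the algebraic multiplicities:
  χ_A(x) = x^4

Step 2 — compute geometric multiplicities via the rank-nullity identity g(λ) = n − rank(A − λI):
  rank(A − (0)·I) = 1, so dim ker(A − (0)·I) = n − 1 = 3

Summary:
  λ = 0: algebraic multiplicity = 4, geometric multiplicity = 3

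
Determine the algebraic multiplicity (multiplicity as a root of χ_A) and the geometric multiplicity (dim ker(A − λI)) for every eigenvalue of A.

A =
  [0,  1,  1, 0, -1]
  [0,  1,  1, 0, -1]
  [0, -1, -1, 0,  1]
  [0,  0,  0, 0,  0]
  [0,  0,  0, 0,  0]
λ = 0: alg = 5, geom = 4

Step 1 — factor the characteristic polynomial to read off the algebraic multiplicities:
  χ_A(x) = x^5

Step 2 — compute geometric multiplicities via the rank-nullity identity g(λ) = n − rank(A − λI):
  rank(A − (0)·I) = 1, so dim ker(A − (0)·I) = n − 1 = 4

Summary:
  λ = 0: algebraic multiplicity = 5, geometric multiplicity = 4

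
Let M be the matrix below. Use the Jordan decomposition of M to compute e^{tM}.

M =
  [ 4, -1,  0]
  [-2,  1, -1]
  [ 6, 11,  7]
e^{tM} =
  [t^2*exp(4*t) + exp(4*t), 3*t^2*exp(4*t)/2 - t*exp(4*t), t^2*exp(4*t)/2]
  [-2*t*exp(4*t), -3*t*exp(4*t) + exp(4*t), -t*exp(4*t)]
  [-2*t^2*exp(4*t) + 6*t*exp(4*t), -3*t^2*exp(4*t) + 11*t*exp(4*t), -t^2*exp(4*t) + 3*t*exp(4*t) + exp(4*t)]

Strategy: write M = P · J · P⁻¹ where J is a Jordan canonical form, so e^{tM} = P · e^{tJ} · P⁻¹, and e^{tJ} can be computed block-by-block.

M has Jordan form
J =
  [4, 1, 0]
  [0, 4, 1]
  [0, 0, 4]
(up to reordering of blocks).

Per-block formulas:
  For a 3×3 Jordan block J_3(4): exp(t · J_3(4)) = e^(4t)·(I + t·N + (t^2/2)·N^2), where N is the 3×3 nilpotent shift.

After assembling e^{tJ} and conjugating by P, we get:

e^{tM} =
  [t^2*exp(4*t) + exp(4*t), 3*t^2*exp(4*t)/2 - t*exp(4*t), t^2*exp(4*t)/2]
  [-2*t*exp(4*t), -3*t*exp(4*t) + exp(4*t), -t*exp(4*t)]
  [-2*t^2*exp(4*t) + 6*t*exp(4*t), -3*t^2*exp(4*t) + 11*t*exp(4*t), -t^2*exp(4*t) + 3*t*exp(4*t) + exp(4*t)]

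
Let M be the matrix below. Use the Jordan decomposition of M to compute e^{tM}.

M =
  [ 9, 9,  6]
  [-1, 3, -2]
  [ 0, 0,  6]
e^{tM} =
  [3*t*exp(6*t) + exp(6*t), 9*t*exp(6*t), 6*t*exp(6*t)]
  [-t*exp(6*t), -3*t*exp(6*t) + exp(6*t), -2*t*exp(6*t)]
  [0, 0, exp(6*t)]

Strategy: write M = P · J · P⁻¹ where J is a Jordan canonical form, so e^{tM} = P · e^{tJ} · P⁻¹, and e^{tJ} can be computed block-by-block.

M has Jordan form
J =
  [6, 1, 0]
  [0, 6, 0]
  [0, 0, 6]
(up to reordering of blocks).

Per-block formulas:
  For a 2×2 Jordan block J_2(6): exp(t · J_2(6)) = e^(6t)·(I + t·N), where N is the 2×2 nilpotent shift.
  For a 1×1 block at λ = 6: exp(t · [6]) = [e^(6t)].

After assembling e^{tJ} and conjugating by P, we get:

e^{tM} =
  [3*t*exp(6*t) + exp(6*t), 9*t*exp(6*t), 6*t*exp(6*t)]
  [-t*exp(6*t), -3*t*exp(6*t) + exp(6*t), -2*t*exp(6*t)]
  [0, 0, exp(6*t)]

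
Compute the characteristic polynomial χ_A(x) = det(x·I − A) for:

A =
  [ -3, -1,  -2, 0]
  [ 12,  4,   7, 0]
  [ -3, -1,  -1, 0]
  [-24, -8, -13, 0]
x^4

Expanding det(x·I − A) (e.g. by cofactor expansion or by noting that A is similar to its Jordan form J, which has the same characteristic polynomial as A) gives
  χ_A(x) = x^4
which factors as x^4. The eigenvalues (with algebraic multiplicities) are λ = 0 with multiplicity 4.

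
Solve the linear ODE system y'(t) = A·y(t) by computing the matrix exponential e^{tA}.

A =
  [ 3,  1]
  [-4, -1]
e^{tA} =
  [2*t*exp(t) + exp(t), t*exp(t)]
  [-4*t*exp(t), -2*t*exp(t) + exp(t)]

Strategy: write A = P · J · P⁻¹ where J is a Jordan canonical form, so e^{tA} = P · e^{tJ} · P⁻¹, and e^{tJ} can be computed block-by-block.

A has Jordan form
J =
  [1, 1]
  [0, 1]
(up to reordering of blocks).

Per-block formulas:
  For a 2×2 Jordan block J_2(1): exp(t · J_2(1)) = e^(1t)·(I + t·N), where N is the 2×2 nilpotent shift.

After assembling e^{tJ} and conjugating by P, we get:

e^{tA} =
  [2*t*exp(t) + exp(t), t*exp(t)]
  [-4*t*exp(t), -2*t*exp(t) + exp(t)]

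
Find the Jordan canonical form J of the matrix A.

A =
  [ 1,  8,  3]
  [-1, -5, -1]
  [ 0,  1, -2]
J_3(-2)

The characteristic polynomial is
  det(x·I − A) = x^3 + 6*x^2 + 12*x + 8 = (x + 2)^3

Eigenvalues and multiplicities (the geometric multiplicity of λ is n − rank(A − λI), which equals the number of Jordan blocks for λ):
  λ = -2: algebraic multiplicity = 3, geometric multiplicity = 1

Determining the block sizes for each eigenvalue:
  λ = -2: one block (gm = 1), so the single block has size am = 3 → block sizes [3]

Assembling the blocks gives a Jordan form
J =
  [-2,  1,  0]
  [ 0, -2,  1]
  [ 0,  0, -2]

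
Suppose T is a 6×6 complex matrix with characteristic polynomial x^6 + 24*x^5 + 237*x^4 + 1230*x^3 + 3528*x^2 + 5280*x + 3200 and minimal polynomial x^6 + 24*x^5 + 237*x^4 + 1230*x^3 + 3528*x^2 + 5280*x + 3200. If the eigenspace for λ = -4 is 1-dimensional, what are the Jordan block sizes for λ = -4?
Block sizes for λ = -4: [3]

Step 1 — from the characteristic polynomial, algebraic multiplicity of λ = -4 is 3. From dim ker(T − (-4)·I) = 1, there are exactly 1 Jordan blocks for λ = -4.
Step 2 — from the minimal polynomial, the factor (x + 4)^3 tells us the largest block for λ = -4 has size 3.
Step 3 — with total size 3, 1 blocks, and largest block 3, the block sizes (in nonincreasing order) are [3].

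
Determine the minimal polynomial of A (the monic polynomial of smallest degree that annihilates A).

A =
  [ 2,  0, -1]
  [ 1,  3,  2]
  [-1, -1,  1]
x^3 - 6*x^2 + 12*x - 8

The characteristic polynomial is χ_A(x) = (x - 2)^3, so the eigenvalues are known. The minimal polynomial is
  m_A(x) = Π_λ (x − λ)^{k_λ}
where k_λ is the size of the *largest* Jordan block for λ (equivalently, the smallest k with (A − λI)^k v = 0 for every generalised eigenvector v of λ).

  λ = 2: largest Jordan block has size 3, contributing (x − 2)^3

So m_A(x) = (x - 2)^3 = x^3 - 6*x^2 + 12*x - 8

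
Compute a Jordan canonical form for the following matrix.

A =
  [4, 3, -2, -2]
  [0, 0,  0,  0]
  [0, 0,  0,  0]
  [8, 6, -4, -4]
J_2(0) ⊕ J_1(0) ⊕ J_1(0)

The characteristic polynomial is
  det(x·I − A) = x^4

Eigenvalues and multiplicities (the geometric multiplicity of λ is n − rank(A − λI), which equals the number of Jordan blocks for λ):
  λ = 0: algebraic multiplicity = 4, geometric multiplicity = 3

Determining the block sizes for each eigenvalue:
  λ = 0: 3 blocks summing to 4 forces exactly one block of size 2 and the rest size 1 → block sizes [2, 1, 1]

Assembling the blocks gives a Jordan form
J =
  [0, 1, 0, 0]
  [0, 0, 0, 0]
  [0, 0, 0, 0]
  [0, 0, 0, 0]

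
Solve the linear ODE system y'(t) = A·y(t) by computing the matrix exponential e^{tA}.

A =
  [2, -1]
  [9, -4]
e^{tA} =
  [3*t*exp(-t) + exp(-t), -t*exp(-t)]
  [9*t*exp(-t), -3*t*exp(-t) + exp(-t)]

Strategy: write A = P · J · P⁻¹ where J is a Jordan canonical form, so e^{tA} = P · e^{tJ} · P⁻¹, and e^{tJ} can be computed block-by-block.

A has Jordan form
J =
  [-1,  1]
  [ 0, -1]
(up to reordering of blocks).

Per-block formulas:
  For a 2×2 Jordan block J_2(-1): exp(t · J_2(-1)) = e^(-1t)·(I + t·N), where N is the 2×2 nilpotent shift.

After assembling e^{tJ} and conjugating by P, we get:

e^{tA} =
  [3*t*exp(-t) + exp(-t), -t*exp(-t)]
  [9*t*exp(-t), -3*t*exp(-t) + exp(-t)]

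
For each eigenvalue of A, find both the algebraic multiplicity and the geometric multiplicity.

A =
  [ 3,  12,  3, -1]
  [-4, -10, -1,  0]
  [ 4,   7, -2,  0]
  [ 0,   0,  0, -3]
λ = -3: alg = 4, geom = 2

Step 1 — factor the characteristic polynomial to read off the algebraic multiplicities:
  χ_A(x) = (x + 3)^4

Step 2 — compute geometric multiplicities via the rank-nullity identity g(λ) = n − rank(A − λI):
  rank(A − (-3)·I) = 2, so dim ker(A − (-3)·I) = n − 2 = 2

Summary:
  λ = -3: algebraic multiplicity = 4, geometric multiplicity = 2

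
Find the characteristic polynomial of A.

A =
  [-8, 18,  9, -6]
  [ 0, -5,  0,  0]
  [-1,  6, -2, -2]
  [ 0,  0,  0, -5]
x^4 + 20*x^3 + 150*x^2 + 500*x + 625

Expanding det(x·I − A) (e.g. by cofactor expansion or by noting that A is similar to its Jordan form J, which has the same characteristic polynomial as A) gives
  χ_A(x) = x^4 + 20*x^3 + 150*x^2 + 500*x + 625
which factors as (x + 5)^4. The eigenvalues (with algebraic multiplicities) are λ = -5 with multiplicity 4.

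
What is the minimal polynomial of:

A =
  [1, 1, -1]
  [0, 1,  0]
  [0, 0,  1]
x^2 - 2*x + 1

The characteristic polynomial is χ_A(x) = (x - 1)^3, so the eigenvalues are known. The minimal polynomial is
  m_A(x) = Π_λ (x − λ)^{k_λ}
where k_λ is the size of the *largest* Jordan block for λ (equivalently, the smallest k with (A − λI)^k v = 0 for every generalised eigenvector v of λ).

  λ = 1: largest Jordan block has size 2, contributing (x − 1)^2

So m_A(x) = (x - 1)^2 = x^2 - 2*x + 1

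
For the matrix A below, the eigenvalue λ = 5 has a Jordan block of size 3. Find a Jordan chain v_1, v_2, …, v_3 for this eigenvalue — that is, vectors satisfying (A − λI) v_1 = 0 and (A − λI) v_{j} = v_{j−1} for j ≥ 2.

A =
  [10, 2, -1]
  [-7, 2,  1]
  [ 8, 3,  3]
A Jordan chain for λ = 5 of length 3:
v_1 = (3, -6, 3)ᵀ
v_2 = (5, -7, 8)ᵀ
v_3 = (1, 0, 0)ᵀ

Let N = A − (5)·I. We want v_3 with N^3 v_3 = 0 but N^2 v_3 ≠ 0; then v_{j-1} := N · v_j for j = 3, …, 2.

Pick v_3 = (1, 0, 0)ᵀ.
Then v_2 = N · v_3 = (5, -7, 8)ᵀ.
Then v_1 = N · v_2 = (3, -6, 3)ᵀ.

Sanity check: (A − (5)·I) v_1 = (0, 0, 0)ᵀ = 0. ✓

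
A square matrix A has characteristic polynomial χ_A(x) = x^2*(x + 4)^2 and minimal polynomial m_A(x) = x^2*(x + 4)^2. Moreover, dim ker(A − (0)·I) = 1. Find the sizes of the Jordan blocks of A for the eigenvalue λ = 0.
Block sizes for λ = 0: [2]

Step 1 — from the characteristic polynomial, algebraic multiplicity of λ = 0 is 2. From dim ker(A − (0)·I) = 1, there are exactly 1 Jordan blocks for λ = 0.
Step 2 — from the minimal polynomial, the factor (x − 0)^2 tells us the largest block for λ = 0 has size 2.
Step 3 — with total size 2, 1 blocks, and largest block 2, the block sizes (in nonincreasing order) are [2].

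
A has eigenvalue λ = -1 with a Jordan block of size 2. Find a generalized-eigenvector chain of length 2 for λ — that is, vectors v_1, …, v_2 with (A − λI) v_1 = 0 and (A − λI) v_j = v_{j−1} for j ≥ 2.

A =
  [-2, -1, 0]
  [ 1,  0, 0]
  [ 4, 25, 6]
A Jordan chain for λ = -1 of length 2:
v_1 = (-3, 3, -9)ᵀ
v_2 = (4, -1, 0)ᵀ

Let N = A − (-1)·I. We want v_2 with N^2 v_2 = 0 but N^1 v_2 ≠ 0; then v_{j-1} := N · v_j for j = 2, …, 2.

Pick v_2 = (4, -1, 0)ᵀ.
Then v_1 = N · v_2 = (-3, 3, -9)ᵀ.

Sanity check: (A − (-1)·I) v_1 = (0, 0, 0)ᵀ = 0. ✓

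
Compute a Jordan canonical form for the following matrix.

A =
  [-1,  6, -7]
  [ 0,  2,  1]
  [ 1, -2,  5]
J_3(2)

The characteristic polynomial is
  det(x·I − A) = x^3 - 6*x^2 + 12*x - 8 = (x - 2)^3

Eigenvalues and multiplicities (the geometric multiplicity of λ is n − rank(A − λI), which equals the number of Jordan blocks for λ):
  λ = 2: algebraic multiplicity = 3, geometric multiplicity = 1

Determining the block sizes for each eigenvalue:
  λ = 2: one block (gm = 1), so the single block has size am = 3 → block sizes [3]

Assembling the blocks gives a Jordan form
J =
  [2, 1, 0]
  [0, 2, 1]
  [0, 0, 2]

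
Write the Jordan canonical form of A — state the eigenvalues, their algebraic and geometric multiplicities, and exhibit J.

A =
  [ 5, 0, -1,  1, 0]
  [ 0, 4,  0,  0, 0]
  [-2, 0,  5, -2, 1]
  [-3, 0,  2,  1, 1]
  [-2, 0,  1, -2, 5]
J_2(4) ⊕ J_2(4) ⊕ J_1(4)

The characteristic polynomial is
  det(x·I − A) = x^5 - 20*x^4 + 160*x^3 - 640*x^2 + 1280*x - 1024 = (x - 4)^5

Eigenvalues and multiplicities (the geometric multiplicity of λ is n − rank(A − λI), which equals the number of Jordan blocks for λ):
  λ = 4: algebraic multiplicity = 5, geometric multiplicity = 3

Determining the block sizes for each eigenvalue:
  λ = 4: with am = 5 and gm = 3, the partition is not yet determined (e.g. several partitions of 5 into 3 parts exist). Let N = A − (4)·I. Computing rank(N^1) = 2, rank(N^2) = 0; the number of blocks of size ≥ j is rank(N^{j−1}) − rank(N^j), giving [3, 2]. So we have 2 block(s) of size 2, 1 block(s) of size 1 → block sizes [2, 2, 1]

Assembling the blocks gives a Jordan form
J =
  [4, 1, 0, 0, 0]
  [0, 4, 0, 0, 0]
  [0, 0, 4, 1, 0]
  [0, 0, 0, 4, 0]
  [0, 0, 0, 0, 4]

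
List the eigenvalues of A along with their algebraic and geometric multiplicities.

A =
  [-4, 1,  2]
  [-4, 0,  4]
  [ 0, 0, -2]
λ = -2: alg = 3, geom = 2

Step 1 — factor the characteristic polynomial to read off the algebraic multiplicities:
  χ_A(x) = (x + 2)^3

Step 2 — compute geometric multiplicities via the rank-nullity identity g(λ) = n − rank(A − λI):
  rank(A − (-2)·I) = 1, so dim ker(A − (-2)·I) = n − 1 = 2

Summary:
  λ = -2: algebraic multiplicity = 3, geometric multiplicity = 2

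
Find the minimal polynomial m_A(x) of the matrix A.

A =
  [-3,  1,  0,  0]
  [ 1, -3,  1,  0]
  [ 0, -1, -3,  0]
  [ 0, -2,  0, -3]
x^3 + 9*x^2 + 27*x + 27

The characteristic polynomial is χ_A(x) = (x + 3)^4, so the eigenvalues are known. The minimal polynomial is
  m_A(x) = Π_λ (x − λ)^{k_λ}
where k_λ is the size of the *largest* Jordan block for λ (equivalently, the smallest k with (A − λI)^k v = 0 for every generalised eigenvector v of λ).

  λ = -3: largest Jordan block has size 3, contributing (x + 3)^3

So m_A(x) = (x + 3)^3 = x^3 + 9*x^2 + 27*x + 27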